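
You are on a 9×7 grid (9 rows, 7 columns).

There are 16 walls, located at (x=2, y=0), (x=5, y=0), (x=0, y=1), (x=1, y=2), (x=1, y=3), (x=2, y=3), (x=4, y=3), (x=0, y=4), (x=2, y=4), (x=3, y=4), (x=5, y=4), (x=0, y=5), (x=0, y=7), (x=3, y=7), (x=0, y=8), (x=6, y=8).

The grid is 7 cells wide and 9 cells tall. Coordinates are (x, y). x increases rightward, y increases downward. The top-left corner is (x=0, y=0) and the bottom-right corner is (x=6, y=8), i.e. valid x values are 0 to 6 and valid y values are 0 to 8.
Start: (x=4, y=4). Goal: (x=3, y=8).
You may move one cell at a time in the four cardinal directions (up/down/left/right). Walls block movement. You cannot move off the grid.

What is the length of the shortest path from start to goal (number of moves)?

Answer: Shortest path length: 5

Derivation:
BFS from (x=4, y=4) until reaching (x=3, y=8):
  Distance 0: (x=4, y=4)
  Distance 1: (x=4, y=5)
  Distance 2: (x=3, y=5), (x=5, y=5), (x=4, y=6)
  Distance 3: (x=2, y=5), (x=6, y=5), (x=3, y=6), (x=5, y=6), (x=4, y=7)
  Distance 4: (x=6, y=4), (x=1, y=5), (x=2, y=6), (x=6, y=6), (x=5, y=7), (x=4, y=8)
  Distance 5: (x=6, y=3), (x=1, y=4), (x=1, y=6), (x=2, y=7), (x=6, y=7), (x=3, y=8), (x=5, y=8)  <- goal reached here
One shortest path (5 moves): (x=4, y=4) -> (x=4, y=5) -> (x=4, y=6) -> (x=4, y=7) -> (x=4, y=8) -> (x=3, y=8)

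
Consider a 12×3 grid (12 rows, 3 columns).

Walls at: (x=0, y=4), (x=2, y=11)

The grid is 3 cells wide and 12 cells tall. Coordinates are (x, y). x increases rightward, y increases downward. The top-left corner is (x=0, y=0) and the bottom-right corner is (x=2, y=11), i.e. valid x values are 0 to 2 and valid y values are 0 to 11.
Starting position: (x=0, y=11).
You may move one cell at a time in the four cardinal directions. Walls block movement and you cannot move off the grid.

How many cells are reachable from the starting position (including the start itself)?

Answer: Reachable cells: 34

Derivation:
BFS flood-fill from (x=0, y=11):
  Distance 0: (x=0, y=11)
  Distance 1: (x=0, y=10), (x=1, y=11)
  Distance 2: (x=0, y=9), (x=1, y=10)
  Distance 3: (x=0, y=8), (x=1, y=9), (x=2, y=10)
  Distance 4: (x=0, y=7), (x=1, y=8), (x=2, y=9)
  Distance 5: (x=0, y=6), (x=1, y=7), (x=2, y=8)
  Distance 6: (x=0, y=5), (x=1, y=6), (x=2, y=7)
  Distance 7: (x=1, y=5), (x=2, y=6)
  Distance 8: (x=1, y=4), (x=2, y=5)
  Distance 9: (x=1, y=3), (x=2, y=4)
  Distance 10: (x=1, y=2), (x=0, y=3), (x=2, y=3)
  Distance 11: (x=1, y=1), (x=0, y=2), (x=2, y=2)
  Distance 12: (x=1, y=0), (x=0, y=1), (x=2, y=1)
  Distance 13: (x=0, y=0), (x=2, y=0)
Total reachable: 34 (grid has 34 open cells total)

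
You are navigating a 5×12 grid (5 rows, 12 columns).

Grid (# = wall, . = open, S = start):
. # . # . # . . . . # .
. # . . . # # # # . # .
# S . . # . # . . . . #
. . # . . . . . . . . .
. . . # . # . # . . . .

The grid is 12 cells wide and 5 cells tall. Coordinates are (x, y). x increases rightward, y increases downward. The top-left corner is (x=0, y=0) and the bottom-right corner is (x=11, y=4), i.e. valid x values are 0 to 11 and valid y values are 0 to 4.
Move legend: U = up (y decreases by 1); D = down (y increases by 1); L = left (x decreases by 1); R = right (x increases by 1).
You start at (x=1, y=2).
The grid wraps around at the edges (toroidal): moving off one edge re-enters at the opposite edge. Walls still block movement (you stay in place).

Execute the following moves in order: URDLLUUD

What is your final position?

Start: (x=1, y=2)
  U (up): blocked, stay at (x=1, y=2)
  R (right): (x=1, y=2) -> (x=2, y=2)
  D (down): blocked, stay at (x=2, y=2)
  L (left): (x=2, y=2) -> (x=1, y=2)
  L (left): blocked, stay at (x=1, y=2)
  U (up): blocked, stay at (x=1, y=2)
  U (up): blocked, stay at (x=1, y=2)
  D (down): (x=1, y=2) -> (x=1, y=3)
Final: (x=1, y=3)

Answer: Final position: (x=1, y=3)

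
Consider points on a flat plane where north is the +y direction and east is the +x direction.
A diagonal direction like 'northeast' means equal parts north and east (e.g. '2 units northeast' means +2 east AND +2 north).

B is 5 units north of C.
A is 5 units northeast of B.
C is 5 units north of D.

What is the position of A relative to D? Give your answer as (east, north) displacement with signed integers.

Answer: A is at (east=5, north=15) relative to D.

Derivation:
Place D at the origin (east=0, north=0).
  C is 5 units north of D: delta (east=+0, north=+5); C at (east=0, north=5).
  B is 5 units north of C: delta (east=+0, north=+5); B at (east=0, north=10).
  A is 5 units northeast of B: delta (east=+5, north=+5); A at (east=5, north=15).
Therefore A relative to D: (east=5, north=15).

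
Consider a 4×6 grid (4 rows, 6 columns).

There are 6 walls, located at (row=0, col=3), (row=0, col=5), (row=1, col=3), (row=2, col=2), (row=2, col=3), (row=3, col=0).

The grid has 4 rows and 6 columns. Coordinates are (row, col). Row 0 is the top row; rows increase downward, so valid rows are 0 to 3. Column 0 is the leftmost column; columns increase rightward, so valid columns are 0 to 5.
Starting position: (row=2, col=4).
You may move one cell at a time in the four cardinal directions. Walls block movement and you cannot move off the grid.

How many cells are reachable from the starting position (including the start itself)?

Answer: Reachable cells: 18

Derivation:
BFS flood-fill from (row=2, col=4):
  Distance 0: (row=2, col=4)
  Distance 1: (row=1, col=4), (row=2, col=5), (row=3, col=4)
  Distance 2: (row=0, col=4), (row=1, col=5), (row=3, col=3), (row=3, col=5)
  Distance 3: (row=3, col=2)
  Distance 4: (row=3, col=1)
  Distance 5: (row=2, col=1)
  Distance 6: (row=1, col=1), (row=2, col=0)
  Distance 7: (row=0, col=1), (row=1, col=0), (row=1, col=2)
  Distance 8: (row=0, col=0), (row=0, col=2)
Total reachable: 18 (grid has 18 open cells total)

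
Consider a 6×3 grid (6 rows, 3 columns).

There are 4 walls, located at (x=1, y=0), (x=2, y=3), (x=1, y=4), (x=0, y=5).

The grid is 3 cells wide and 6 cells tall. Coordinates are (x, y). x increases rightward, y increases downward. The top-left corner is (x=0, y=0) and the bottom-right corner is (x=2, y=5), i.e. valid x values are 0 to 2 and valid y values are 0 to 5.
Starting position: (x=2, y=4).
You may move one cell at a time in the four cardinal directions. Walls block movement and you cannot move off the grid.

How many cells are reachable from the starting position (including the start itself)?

BFS flood-fill from (x=2, y=4):
  Distance 0: (x=2, y=4)
  Distance 1: (x=2, y=5)
  Distance 2: (x=1, y=5)
Total reachable: 3 (grid has 14 open cells total)

Answer: Reachable cells: 3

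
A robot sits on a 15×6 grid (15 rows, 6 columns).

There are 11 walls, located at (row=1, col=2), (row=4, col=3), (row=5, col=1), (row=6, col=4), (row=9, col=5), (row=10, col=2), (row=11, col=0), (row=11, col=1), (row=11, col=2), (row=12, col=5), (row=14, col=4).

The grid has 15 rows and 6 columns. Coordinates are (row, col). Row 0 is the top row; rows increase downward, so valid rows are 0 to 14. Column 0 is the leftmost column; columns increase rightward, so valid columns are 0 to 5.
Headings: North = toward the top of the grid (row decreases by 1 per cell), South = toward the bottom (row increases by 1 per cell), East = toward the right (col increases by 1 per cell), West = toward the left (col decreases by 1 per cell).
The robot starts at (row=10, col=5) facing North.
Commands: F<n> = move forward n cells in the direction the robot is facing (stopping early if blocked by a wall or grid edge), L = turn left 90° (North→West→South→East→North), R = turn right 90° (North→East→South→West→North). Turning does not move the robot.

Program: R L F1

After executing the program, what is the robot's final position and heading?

Start: (row=10, col=5), facing North
  R: turn right, now facing East
  L: turn left, now facing North
  F1: move forward 0/1 (blocked), now at (row=10, col=5)
Final: (row=10, col=5), facing North

Answer: Final position: (row=10, col=5), facing North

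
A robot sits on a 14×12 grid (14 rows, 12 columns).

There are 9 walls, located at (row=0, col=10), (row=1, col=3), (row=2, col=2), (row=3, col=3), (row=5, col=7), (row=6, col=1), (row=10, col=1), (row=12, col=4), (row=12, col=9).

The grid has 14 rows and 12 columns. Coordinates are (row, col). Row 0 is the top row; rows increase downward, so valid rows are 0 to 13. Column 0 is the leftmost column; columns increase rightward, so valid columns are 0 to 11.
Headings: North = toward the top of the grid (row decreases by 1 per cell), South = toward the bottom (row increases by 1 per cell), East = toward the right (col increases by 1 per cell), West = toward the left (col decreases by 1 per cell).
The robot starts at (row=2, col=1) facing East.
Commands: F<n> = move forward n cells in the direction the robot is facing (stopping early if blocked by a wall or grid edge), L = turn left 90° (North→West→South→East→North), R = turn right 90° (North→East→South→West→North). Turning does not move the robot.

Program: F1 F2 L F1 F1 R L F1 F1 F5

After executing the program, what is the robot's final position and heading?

Start: (row=2, col=1), facing East
  F1: move forward 0/1 (blocked), now at (row=2, col=1)
  F2: move forward 0/2 (blocked), now at (row=2, col=1)
  L: turn left, now facing North
  F1: move forward 1, now at (row=1, col=1)
  F1: move forward 1, now at (row=0, col=1)
  R: turn right, now facing East
  L: turn left, now facing North
  F1: move forward 0/1 (blocked), now at (row=0, col=1)
  F1: move forward 0/1 (blocked), now at (row=0, col=1)
  F5: move forward 0/5 (blocked), now at (row=0, col=1)
Final: (row=0, col=1), facing North

Answer: Final position: (row=0, col=1), facing North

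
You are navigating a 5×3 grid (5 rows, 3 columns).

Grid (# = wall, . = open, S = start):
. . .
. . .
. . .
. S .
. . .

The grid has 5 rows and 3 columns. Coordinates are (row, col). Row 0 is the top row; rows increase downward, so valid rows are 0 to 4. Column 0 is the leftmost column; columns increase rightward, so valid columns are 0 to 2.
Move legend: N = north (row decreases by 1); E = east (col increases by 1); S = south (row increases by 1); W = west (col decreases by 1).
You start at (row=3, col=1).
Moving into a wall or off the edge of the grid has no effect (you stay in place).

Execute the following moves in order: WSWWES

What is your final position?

Answer: Final position: (row=4, col=1)

Derivation:
Start: (row=3, col=1)
  W (west): (row=3, col=1) -> (row=3, col=0)
  S (south): (row=3, col=0) -> (row=4, col=0)
  W (west): blocked, stay at (row=4, col=0)
  W (west): blocked, stay at (row=4, col=0)
  E (east): (row=4, col=0) -> (row=4, col=1)
  S (south): blocked, stay at (row=4, col=1)
Final: (row=4, col=1)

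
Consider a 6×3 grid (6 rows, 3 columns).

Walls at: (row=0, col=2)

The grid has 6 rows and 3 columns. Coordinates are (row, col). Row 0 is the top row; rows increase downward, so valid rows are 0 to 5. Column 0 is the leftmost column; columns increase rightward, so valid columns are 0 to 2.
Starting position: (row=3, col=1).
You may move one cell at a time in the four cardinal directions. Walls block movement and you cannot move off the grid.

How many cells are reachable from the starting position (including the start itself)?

BFS flood-fill from (row=3, col=1):
  Distance 0: (row=3, col=1)
  Distance 1: (row=2, col=1), (row=3, col=0), (row=3, col=2), (row=4, col=1)
  Distance 2: (row=1, col=1), (row=2, col=0), (row=2, col=2), (row=4, col=0), (row=4, col=2), (row=5, col=1)
  Distance 3: (row=0, col=1), (row=1, col=0), (row=1, col=2), (row=5, col=0), (row=5, col=2)
  Distance 4: (row=0, col=0)
Total reachable: 17 (grid has 17 open cells total)

Answer: Reachable cells: 17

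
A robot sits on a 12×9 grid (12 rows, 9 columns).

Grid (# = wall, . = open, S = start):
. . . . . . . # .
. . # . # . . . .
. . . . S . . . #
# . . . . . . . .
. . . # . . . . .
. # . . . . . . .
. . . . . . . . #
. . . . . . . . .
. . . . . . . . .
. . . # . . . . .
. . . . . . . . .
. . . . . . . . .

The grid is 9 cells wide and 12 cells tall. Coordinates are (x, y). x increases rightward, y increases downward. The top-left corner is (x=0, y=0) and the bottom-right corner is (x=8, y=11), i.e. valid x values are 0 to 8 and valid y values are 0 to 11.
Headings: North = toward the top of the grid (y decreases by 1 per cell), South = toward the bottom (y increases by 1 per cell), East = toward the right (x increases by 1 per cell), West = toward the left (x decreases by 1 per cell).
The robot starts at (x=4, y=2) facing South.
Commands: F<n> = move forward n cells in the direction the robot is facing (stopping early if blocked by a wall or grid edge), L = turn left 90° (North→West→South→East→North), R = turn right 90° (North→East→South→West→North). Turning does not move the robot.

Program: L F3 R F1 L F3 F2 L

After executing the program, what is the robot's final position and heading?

Answer: Final position: (x=8, y=3), facing North

Derivation:
Start: (x=4, y=2), facing South
  L: turn left, now facing East
  F3: move forward 3, now at (x=7, y=2)
  R: turn right, now facing South
  F1: move forward 1, now at (x=7, y=3)
  L: turn left, now facing East
  F3: move forward 1/3 (blocked), now at (x=8, y=3)
  F2: move forward 0/2 (blocked), now at (x=8, y=3)
  L: turn left, now facing North
Final: (x=8, y=3), facing North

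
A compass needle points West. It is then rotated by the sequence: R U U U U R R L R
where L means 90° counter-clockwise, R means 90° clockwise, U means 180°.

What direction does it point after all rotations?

Start: West
  R (right (90° clockwise)) -> North
  U (U-turn (180°)) -> South
  U (U-turn (180°)) -> North
  U (U-turn (180°)) -> South
  U (U-turn (180°)) -> North
  R (right (90° clockwise)) -> East
  R (right (90° clockwise)) -> South
  L (left (90° counter-clockwise)) -> East
  R (right (90° clockwise)) -> South
Final: South

Answer: Final heading: South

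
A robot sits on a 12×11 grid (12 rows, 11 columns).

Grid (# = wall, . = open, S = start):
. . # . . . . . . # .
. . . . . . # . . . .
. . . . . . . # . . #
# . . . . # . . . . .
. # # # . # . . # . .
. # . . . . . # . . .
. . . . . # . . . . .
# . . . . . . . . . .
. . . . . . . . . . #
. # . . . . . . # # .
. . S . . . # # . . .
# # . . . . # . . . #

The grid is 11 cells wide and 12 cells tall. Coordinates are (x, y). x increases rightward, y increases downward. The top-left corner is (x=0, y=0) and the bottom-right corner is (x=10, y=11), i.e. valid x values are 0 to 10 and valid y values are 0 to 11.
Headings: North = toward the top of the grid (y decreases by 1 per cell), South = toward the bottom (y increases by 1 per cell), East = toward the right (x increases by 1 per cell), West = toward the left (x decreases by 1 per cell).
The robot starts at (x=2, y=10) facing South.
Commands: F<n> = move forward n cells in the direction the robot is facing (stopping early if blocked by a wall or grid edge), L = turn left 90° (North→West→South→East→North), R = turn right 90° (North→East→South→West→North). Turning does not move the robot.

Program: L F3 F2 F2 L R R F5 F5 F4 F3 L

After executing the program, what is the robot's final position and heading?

Start: (x=2, y=10), facing South
  L: turn left, now facing East
  F3: move forward 3, now at (x=5, y=10)
  F2: move forward 0/2 (blocked), now at (x=5, y=10)
  F2: move forward 0/2 (blocked), now at (x=5, y=10)
  L: turn left, now facing North
  R: turn right, now facing East
  R: turn right, now facing South
  F5: move forward 1/5 (blocked), now at (x=5, y=11)
  F5: move forward 0/5 (blocked), now at (x=5, y=11)
  F4: move forward 0/4 (blocked), now at (x=5, y=11)
  F3: move forward 0/3 (blocked), now at (x=5, y=11)
  L: turn left, now facing East
Final: (x=5, y=11), facing East

Answer: Final position: (x=5, y=11), facing East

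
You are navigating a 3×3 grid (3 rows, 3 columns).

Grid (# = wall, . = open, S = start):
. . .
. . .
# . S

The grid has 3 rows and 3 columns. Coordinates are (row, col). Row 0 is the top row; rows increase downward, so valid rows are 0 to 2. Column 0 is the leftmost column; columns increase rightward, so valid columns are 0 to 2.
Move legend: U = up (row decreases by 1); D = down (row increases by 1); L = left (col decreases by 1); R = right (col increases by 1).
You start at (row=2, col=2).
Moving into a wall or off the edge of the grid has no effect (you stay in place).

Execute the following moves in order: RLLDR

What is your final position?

Start: (row=2, col=2)
  R (right): blocked, stay at (row=2, col=2)
  L (left): (row=2, col=2) -> (row=2, col=1)
  L (left): blocked, stay at (row=2, col=1)
  D (down): blocked, stay at (row=2, col=1)
  R (right): (row=2, col=1) -> (row=2, col=2)
Final: (row=2, col=2)

Answer: Final position: (row=2, col=2)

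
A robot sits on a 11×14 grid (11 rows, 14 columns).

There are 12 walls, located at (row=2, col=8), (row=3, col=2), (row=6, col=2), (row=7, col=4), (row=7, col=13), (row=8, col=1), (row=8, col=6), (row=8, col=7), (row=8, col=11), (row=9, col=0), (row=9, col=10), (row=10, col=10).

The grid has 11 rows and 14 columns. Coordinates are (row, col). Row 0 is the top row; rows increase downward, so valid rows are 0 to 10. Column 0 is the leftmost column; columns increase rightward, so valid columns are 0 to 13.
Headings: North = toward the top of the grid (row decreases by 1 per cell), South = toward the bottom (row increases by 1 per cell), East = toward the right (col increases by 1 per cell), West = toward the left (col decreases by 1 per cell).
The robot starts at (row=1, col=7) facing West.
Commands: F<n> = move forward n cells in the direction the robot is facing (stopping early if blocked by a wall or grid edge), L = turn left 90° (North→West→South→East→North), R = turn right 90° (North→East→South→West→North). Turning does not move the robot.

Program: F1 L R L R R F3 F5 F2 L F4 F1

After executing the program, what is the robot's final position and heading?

Start: (row=1, col=7), facing West
  F1: move forward 1, now at (row=1, col=6)
  L: turn left, now facing South
  R: turn right, now facing West
  L: turn left, now facing South
  R: turn right, now facing West
  R: turn right, now facing North
  F3: move forward 1/3 (blocked), now at (row=0, col=6)
  F5: move forward 0/5 (blocked), now at (row=0, col=6)
  F2: move forward 0/2 (blocked), now at (row=0, col=6)
  L: turn left, now facing West
  F4: move forward 4, now at (row=0, col=2)
  F1: move forward 1, now at (row=0, col=1)
Final: (row=0, col=1), facing West

Answer: Final position: (row=0, col=1), facing West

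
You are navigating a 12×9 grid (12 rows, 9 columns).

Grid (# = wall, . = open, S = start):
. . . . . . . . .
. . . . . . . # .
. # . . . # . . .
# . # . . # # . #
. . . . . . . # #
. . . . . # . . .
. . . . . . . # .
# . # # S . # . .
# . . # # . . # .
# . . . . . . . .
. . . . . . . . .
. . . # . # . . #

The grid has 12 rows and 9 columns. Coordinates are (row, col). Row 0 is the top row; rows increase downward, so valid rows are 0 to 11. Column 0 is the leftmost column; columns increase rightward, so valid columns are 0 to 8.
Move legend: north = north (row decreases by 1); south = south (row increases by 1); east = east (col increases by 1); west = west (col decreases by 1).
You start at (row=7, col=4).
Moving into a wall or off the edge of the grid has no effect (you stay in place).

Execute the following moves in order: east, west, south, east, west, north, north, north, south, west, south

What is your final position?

Answer: Final position: (row=6, col=3)

Derivation:
Start: (row=7, col=4)
  east (east): (row=7, col=4) -> (row=7, col=5)
  west (west): (row=7, col=5) -> (row=7, col=4)
  south (south): blocked, stay at (row=7, col=4)
  east (east): (row=7, col=4) -> (row=7, col=5)
  west (west): (row=7, col=5) -> (row=7, col=4)
  north (north): (row=7, col=4) -> (row=6, col=4)
  north (north): (row=6, col=4) -> (row=5, col=4)
  north (north): (row=5, col=4) -> (row=4, col=4)
  south (south): (row=4, col=4) -> (row=5, col=4)
  west (west): (row=5, col=4) -> (row=5, col=3)
  south (south): (row=5, col=3) -> (row=6, col=3)
Final: (row=6, col=3)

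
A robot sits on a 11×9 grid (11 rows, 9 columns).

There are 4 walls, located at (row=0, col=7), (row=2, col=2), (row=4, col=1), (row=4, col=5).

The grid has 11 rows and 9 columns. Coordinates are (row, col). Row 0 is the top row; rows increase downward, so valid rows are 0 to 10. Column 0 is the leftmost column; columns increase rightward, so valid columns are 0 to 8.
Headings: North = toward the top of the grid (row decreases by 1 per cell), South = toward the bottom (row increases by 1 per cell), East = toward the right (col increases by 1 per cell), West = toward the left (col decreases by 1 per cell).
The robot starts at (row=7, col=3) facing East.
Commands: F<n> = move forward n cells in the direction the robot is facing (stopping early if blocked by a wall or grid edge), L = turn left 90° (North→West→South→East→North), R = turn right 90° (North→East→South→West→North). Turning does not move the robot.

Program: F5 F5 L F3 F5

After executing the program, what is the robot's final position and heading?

Start: (row=7, col=3), facing East
  F5: move forward 5, now at (row=7, col=8)
  F5: move forward 0/5 (blocked), now at (row=7, col=8)
  L: turn left, now facing North
  F3: move forward 3, now at (row=4, col=8)
  F5: move forward 4/5 (blocked), now at (row=0, col=8)
Final: (row=0, col=8), facing North

Answer: Final position: (row=0, col=8), facing North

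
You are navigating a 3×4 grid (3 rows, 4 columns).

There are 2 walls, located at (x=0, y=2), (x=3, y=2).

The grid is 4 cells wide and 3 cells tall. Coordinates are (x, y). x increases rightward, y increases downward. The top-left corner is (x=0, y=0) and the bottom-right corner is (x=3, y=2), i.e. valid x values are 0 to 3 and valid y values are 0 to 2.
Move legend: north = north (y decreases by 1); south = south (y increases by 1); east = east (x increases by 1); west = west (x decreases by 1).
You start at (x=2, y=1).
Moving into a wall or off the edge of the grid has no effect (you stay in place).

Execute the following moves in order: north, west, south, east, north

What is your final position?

Start: (x=2, y=1)
  north (north): (x=2, y=1) -> (x=2, y=0)
  west (west): (x=2, y=0) -> (x=1, y=0)
  south (south): (x=1, y=0) -> (x=1, y=1)
  east (east): (x=1, y=1) -> (x=2, y=1)
  north (north): (x=2, y=1) -> (x=2, y=0)
Final: (x=2, y=0)

Answer: Final position: (x=2, y=0)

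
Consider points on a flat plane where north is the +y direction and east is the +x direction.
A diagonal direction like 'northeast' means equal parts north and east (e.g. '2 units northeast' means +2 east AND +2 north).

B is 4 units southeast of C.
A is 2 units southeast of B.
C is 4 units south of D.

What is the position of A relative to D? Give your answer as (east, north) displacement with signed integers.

Place D at the origin (east=0, north=0).
  C is 4 units south of D: delta (east=+0, north=-4); C at (east=0, north=-4).
  B is 4 units southeast of C: delta (east=+4, north=-4); B at (east=4, north=-8).
  A is 2 units southeast of B: delta (east=+2, north=-2); A at (east=6, north=-10).
Therefore A relative to D: (east=6, north=-10).

Answer: A is at (east=6, north=-10) relative to D.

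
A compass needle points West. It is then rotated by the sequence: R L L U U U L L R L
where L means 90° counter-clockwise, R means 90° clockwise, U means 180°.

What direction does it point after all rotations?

Start: West
  R (right (90° clockwise)) -> North
  L (left (90° counter-clockwise)) -> West
  L (left (90° counter-clockwise)) -> South
  U (U-turn (180°)) -> North
  U (U-turn (180°)) -> South
  U (U-turn (180°)) -> North
  L (left (90° counter-clockwise)) -> West
  L (left (90° counter-clockwise)) -> South
  R (right (90° clockwise)) -> West
  L (left (90° counter-clockwise)) -> South
Final: South

Answer: Final heading: South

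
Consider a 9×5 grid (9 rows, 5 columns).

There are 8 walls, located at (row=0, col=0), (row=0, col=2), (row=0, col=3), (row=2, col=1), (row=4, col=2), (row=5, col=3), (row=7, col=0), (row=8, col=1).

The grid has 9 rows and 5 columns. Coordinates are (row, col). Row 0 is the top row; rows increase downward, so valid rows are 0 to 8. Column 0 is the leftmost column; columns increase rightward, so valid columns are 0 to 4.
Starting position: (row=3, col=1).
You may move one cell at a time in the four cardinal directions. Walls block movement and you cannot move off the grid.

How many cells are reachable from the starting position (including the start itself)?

BFS flood-fill from (row=3, col=1):
  Distance 0: (row=3, col=1)
  Distance 1: (row=3, col=0), (row=3, col=2), (row=4, col=1)
  Distance 2: (row=2, col=0), (row=2, col=2), (row=3, col=3), (row=4, col=0), (row=5, col=1)
  Distance 3: (row=1, col=0), (row=1, col=2), (row=2, col=3), (row=3, col=4), (row=4, col=3), (row=5, col=0), (row=5, col=2), (row=6, col=1)
  Distance 4: (row=1, col=1), (row=1, col=3), (row=2, col=4), (row=4, col=4), (row=6, col=0), (row=6, col=2), (row=7, col=1)
  Distance 5: (row=0, col=1), (row=1, col=4), (row=5, col=4), (row=6, col=3), (row=7, col=2)
  Distance 6: (row=0, col=4), (row=6, col=4), (row=7, col=3), (row=8, col=2)
  Distance 7: (row=7, col=4), (row=8, col=3)
  Distance 8: (row=8, col=4)
Total reachable: 36 (grid has 37 open cells total)

Answer: Reachable cells: 36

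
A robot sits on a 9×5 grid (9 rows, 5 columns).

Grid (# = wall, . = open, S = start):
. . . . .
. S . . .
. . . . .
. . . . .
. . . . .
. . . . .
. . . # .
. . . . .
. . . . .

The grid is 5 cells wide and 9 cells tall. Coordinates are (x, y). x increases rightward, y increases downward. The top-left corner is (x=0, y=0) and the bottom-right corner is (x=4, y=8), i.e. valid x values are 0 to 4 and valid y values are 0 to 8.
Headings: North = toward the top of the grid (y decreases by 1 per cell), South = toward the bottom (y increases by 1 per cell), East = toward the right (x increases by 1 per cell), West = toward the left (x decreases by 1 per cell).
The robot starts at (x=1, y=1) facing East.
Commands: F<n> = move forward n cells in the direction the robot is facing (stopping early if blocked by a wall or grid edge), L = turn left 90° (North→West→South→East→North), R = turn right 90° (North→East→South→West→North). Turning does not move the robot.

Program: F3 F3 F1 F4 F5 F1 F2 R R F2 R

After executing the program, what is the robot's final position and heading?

Start: (x=1, y=1), facing East
  F3: move forward 3, now at (x=4, y=1)
  F3: move forward 0/3 (blocked), now at (x=4, y=1)
  F1: move forward 0/1 (blocked), now at (x=4, y=1)
  F4: move forward 0/4 (blocked), now at (x=4, y=1)
  F5: move forward 0/5 (blocked), now at (x=4, y=1)
  F1: move forward 0/1 (blocked), now at (x=4, y=1)
  F2: move forward 0/2 (blocked), now at (x=4, y=1)
  R: turn right, now facing South
  R: turn right, now facing West
  F2: move forward 2, now at (x=2, y=1)
  R: turn right, now facing North
Final: (x=2, y=1), facing North

Answer: Final position: (x=2, y=1), facing North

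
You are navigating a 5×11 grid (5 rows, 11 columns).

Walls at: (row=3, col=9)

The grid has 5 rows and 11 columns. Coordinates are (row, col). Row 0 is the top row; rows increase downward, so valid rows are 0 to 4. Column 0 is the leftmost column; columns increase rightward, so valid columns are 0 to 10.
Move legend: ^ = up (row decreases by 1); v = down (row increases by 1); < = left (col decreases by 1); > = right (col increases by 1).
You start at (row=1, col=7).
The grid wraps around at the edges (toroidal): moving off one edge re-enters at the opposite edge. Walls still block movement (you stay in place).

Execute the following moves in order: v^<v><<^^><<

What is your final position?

Start: (row=1, col=7)
  v (down): (row=1, col=7) -> (row=2, col=7)
  ^ (up): (row=2, col=7) -> (row=1, col=7)
  < (left): (row=1, col=7) -> (row=1, col=6)
  v (down): (row=1, col=6) -> (row=2, col=6)
  > (right): (row=2, col=6) -> (row=2, col=7)
  < (left): (row=2, col=7) -> (row=2, col=6)
  < (left): (row=2, col=6) -> (row=2, col=5)
  ^ (up): (row=2, col=5) -> (row=1, col=5)
  ^ (up): (row=1, col=5) -> (row=0, col=5)
  > (right): (row=0, col=5) -> (row=0, col=6)
  < (left): (row=0, col=6) -> (row=0, col=5)
  < (left): (row=0, col=5) -> (row=0, col=4)
Final: (row=0, col=4)

Answer: Final position: (row=0, col=4)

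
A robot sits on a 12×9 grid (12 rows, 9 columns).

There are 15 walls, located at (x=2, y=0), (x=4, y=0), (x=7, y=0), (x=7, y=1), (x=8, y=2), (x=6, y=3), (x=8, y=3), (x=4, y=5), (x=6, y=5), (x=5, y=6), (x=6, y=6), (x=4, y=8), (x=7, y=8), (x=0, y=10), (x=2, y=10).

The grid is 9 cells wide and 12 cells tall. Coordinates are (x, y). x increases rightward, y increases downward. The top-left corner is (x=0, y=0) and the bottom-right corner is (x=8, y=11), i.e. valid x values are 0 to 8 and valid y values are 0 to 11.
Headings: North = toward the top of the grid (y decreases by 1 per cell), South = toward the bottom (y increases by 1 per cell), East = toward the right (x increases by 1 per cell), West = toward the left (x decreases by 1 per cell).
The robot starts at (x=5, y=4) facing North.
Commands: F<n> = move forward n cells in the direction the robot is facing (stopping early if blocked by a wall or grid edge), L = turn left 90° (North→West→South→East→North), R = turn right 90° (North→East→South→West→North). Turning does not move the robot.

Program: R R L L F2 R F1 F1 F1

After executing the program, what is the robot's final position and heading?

Start: (x=5, y=4), facing North
  R: turn right, now facing East
  R: turn right, now facing South
  L: turn left, now facing East
  L: turn left, now facing North
  F2: move forward 2, now at (x=5, y=2)
  R: turn right, now facing East
  F1: move forward 1, now at (x=6, y=2)
  F1: move forward 1, now at (x=7, y=2)
  F1: move forward 0/1 (blocked), now at (x=7, y=2)
Final: (x=7, y=2), facing East

Answer: Final position: (x=7, y=2), facing East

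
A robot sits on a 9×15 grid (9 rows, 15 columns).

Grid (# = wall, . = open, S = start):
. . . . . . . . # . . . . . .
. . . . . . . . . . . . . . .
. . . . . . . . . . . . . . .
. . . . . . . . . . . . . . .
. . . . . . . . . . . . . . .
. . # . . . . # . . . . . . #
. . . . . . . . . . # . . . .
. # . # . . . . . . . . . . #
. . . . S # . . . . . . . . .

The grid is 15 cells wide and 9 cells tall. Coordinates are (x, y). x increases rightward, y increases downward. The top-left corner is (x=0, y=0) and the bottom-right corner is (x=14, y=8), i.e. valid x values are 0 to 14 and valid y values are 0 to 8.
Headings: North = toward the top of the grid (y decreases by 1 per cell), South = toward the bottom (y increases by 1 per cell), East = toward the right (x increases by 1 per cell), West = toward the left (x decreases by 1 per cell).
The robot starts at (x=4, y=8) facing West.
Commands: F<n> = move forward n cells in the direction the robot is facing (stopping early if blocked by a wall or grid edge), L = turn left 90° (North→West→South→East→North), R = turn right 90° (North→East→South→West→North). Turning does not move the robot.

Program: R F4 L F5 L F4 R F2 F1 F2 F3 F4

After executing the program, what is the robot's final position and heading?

Start: (x=4, y=8), facing West
  R: turn right, now facing North
  F4: move forward 4, now at (x=4, y=4)
  L: turn left, now facing West
  F5: move forward 4/5 (blocked), now at (x=0, y=4)
  L: turn left, now facing South
  F4: move forward 4, now at (x=0, y=8)
  R: turn right, now facing West
  F2: move forward 0/2 (blocked), now at (x=0, y=8)
  F1: move forward 0/1 (blocked), now at (x=0, y=8)
  F2: move forward 0/2 (blocked), now at (x=0, y=8)
  F3: move forward 0/3 (blocked), now at (x=0, y=8)
  F4: move forward 0/4 (blocked), now at (x=0, y=8)
Final: (x=0, y=8), facing West

Answer: Final position: (x=0, y=8), facing West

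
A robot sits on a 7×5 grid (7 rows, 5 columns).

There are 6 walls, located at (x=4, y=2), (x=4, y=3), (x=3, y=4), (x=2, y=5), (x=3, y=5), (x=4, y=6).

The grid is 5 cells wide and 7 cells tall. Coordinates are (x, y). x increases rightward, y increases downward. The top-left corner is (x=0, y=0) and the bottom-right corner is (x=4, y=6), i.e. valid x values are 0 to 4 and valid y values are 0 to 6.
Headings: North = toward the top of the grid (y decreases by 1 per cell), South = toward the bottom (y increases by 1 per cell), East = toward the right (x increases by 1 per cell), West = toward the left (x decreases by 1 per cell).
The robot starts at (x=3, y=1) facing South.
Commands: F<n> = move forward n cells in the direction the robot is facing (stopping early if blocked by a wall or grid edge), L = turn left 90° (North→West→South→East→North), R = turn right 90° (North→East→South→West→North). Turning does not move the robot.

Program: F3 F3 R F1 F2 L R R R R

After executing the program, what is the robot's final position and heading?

Answer: Final position: (x=0, y=3), facing South

Derivation:
Start: (x=3, y=1), facing South
  F3: move forward 2/3 (blocked), now at (x=3, y=3)
  F3: move forward 0/3 (blocked), now at (x=3, y=3)
  R: turn right, now facing West
  F1: move forward 1, now at (x=2, y=3)
  F2: move forward 2, now at (x=0, y=3)
  L: turn left, now facing South
  R: turn right, now facing West
  R: turn right, now facing North
  R: turn right, now facing East
  R: turn right, now facing South
Final: (x=0, y=3), facing South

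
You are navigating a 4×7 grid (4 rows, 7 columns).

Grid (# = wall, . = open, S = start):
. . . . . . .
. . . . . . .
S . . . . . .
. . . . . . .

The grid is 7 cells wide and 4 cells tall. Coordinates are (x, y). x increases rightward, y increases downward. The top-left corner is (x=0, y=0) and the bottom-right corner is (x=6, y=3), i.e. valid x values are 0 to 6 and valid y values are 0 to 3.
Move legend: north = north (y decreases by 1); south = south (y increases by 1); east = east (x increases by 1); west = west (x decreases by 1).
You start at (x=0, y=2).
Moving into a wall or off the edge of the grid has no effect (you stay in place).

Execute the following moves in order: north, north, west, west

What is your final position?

Answer: Final position: (x=0, y=0)

Derivation:
Start: (x=0, y=2)
  north (north): (x=0, y=2) -> (x=0, y=1)
  north (north): (x=0, y=1) -> (x=0, y=0)
  west (west): blocked, stay at (x=0, y=0)
  west (west): blocked, stay at (x=0, y=0)
Final: (x=0, y=0)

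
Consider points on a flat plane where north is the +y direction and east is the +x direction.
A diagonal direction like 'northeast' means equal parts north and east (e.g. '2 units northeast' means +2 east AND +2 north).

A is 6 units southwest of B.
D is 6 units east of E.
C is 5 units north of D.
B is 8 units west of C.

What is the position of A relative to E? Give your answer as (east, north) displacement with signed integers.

Answer: A is at (east=-8, north=-1) relative to E.

Derivation:
Place E at the origin (east=0, north=0).
  D is 6 units east of E: delta (east=+6, north=+0); D at (east=6, north=0).
  C is 5 units north of D: delta (east=+0, north=+5); C at (east=6, north=5).
  B is 8 units west of C: delta (east=-8, north=+0); B at (east=-2, north=5).
  A is 6 units southwest of B: delta (east=-6, north=-6); A at (east=-8, north=-1).
Therefore A relative to E: (east=-8, north=-1).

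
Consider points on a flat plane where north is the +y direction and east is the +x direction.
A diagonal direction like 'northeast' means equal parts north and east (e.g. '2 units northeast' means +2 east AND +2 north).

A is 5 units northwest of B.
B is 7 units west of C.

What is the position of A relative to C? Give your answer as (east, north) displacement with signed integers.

Place C at the origin (east=0, north=0).
  B is 7 units west of C: delta (east=-7, north=+0); B at (east=-7, north=0).
  A is 5 units northwest of B: delta (east=-5, north=+5); A at (east=-12, north=5).
Therefore A relative to C: (east=-12, north=5).

Answer: A is at (east=-12, north=5) relative to C.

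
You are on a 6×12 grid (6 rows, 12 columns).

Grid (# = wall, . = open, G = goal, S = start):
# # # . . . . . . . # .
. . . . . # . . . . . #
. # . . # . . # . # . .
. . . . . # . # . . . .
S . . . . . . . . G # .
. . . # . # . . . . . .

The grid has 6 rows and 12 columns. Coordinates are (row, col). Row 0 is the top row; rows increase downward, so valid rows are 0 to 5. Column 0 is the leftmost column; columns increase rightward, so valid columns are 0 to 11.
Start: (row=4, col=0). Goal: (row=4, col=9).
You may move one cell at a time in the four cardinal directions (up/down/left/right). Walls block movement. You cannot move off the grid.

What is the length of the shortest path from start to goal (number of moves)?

BFS from (row=4, col=0) until reaching (row=4, col=9):
  Distance 0: (row=4, col=0)
  Distance 1: (row=3, col=0), (row=4, col=1), (row=5, col=0)
  Distance 2: (row=2, col=0), (row=3, col=1), (row=4, col=2), (row=5, col=1)
  Distance 3: (row=1, col=0), (row=3, col=2), (row=4, col=3), (row=5, col=2)
  Distance 4: (row=1, col=1), (row=2, col=2), (row=3, col=3), (row=4, col=4)
  Distance 5: (row=1, col=2), (row=2, col=3), (row=3, col=4), (row=4, col=5), (row=5, col=4)
  Distance 6: (row=1, col=3), (row=4, col=6)
  Distance 7: (row=0, col=3), (row=1, col=4), (row=3, col=6), (row=4, col=7), (row=5, col=6)
  Distance 8: (row=0, col=4), (row=2, col=6), (row=4, col=8), (row=5, col=7)
  Distance 9: (row=0, col=5), (row=1, col=6), (row=2, col=5), (row=3, col=8), (row=4, col=9), (row=5, col=8)  <- goal reached here
One shortest path (9 moves): (row=4, col=0) -> (row=4, col=1) -> (row=4, col=2) -> (row=4, col=3) -> (row=4, col=4) -> (row=4, col=5) -> (row=4, col=6) -> (row=4, col=7) -> (row=4, col=8) -> (row=4, col=9)

Answer: Shortest path length: 9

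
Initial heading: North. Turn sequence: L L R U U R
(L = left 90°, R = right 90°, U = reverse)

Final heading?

Start: North
  L (left (90° counter-clockwise)) -> West
  L (left (90° counter-clockwise)) -> South
  R (right (90° clockwise)) -> West
  U (U-turn (180°)) -> East
  U (U-turn (180°)) -> West
  R (right (90° clockwise)) -> North
Final: North

Answer: Final heading: North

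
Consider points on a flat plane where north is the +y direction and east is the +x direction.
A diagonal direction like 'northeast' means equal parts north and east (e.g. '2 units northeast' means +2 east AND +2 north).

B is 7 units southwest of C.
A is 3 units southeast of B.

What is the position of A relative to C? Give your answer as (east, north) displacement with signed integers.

Answer: A is at (east=-4, north=-10) relative to C.

Derivation:
Place C at the origin (east=0, north=0).
  B is 7 units southwest of C: delta (east=-7, north=-7); B at (east=-7, north=-7).
  A is 3 units southeast of B: delta (east=+3, north=-3); A at (east=-4, north=-10).
Therefore A relative to C: (east=-4, north=-10).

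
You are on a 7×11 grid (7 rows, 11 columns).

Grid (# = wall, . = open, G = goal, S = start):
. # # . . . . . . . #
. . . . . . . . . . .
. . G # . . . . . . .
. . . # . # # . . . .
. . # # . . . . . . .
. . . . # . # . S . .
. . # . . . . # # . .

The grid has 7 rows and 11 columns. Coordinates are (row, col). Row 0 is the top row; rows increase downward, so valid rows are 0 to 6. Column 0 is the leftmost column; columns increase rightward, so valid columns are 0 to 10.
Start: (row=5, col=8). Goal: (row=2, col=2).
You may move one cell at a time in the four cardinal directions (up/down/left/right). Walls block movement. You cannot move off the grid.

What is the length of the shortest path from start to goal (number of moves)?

Answer: Shortest path length: 11

Derivation:
BFS from (row=5, col=8) until reaching (row=2, col=2):
  Distance 0: (row=5, col=8)
  Distance 1: (row=4, col=8), (row=5, col=7), (row=5, col=9)
  Distance 2: (row=3, col=8), (row=4, col=7), (row=4, col=9), (row=5, col=10), (row=6, col=9)
  Distance 3: (row=2, col=8), (row=3, col=7), (row=3, col=9), (row=4, col=6), (row=4, col=10), (row=6, col=10)
  Distance 4: (row=1, col=8), (row=2, col=7), (row=2, col=9), (row=3, col=10), (row=4, col=5)
  Distance 5: (row=0, col=8), (row=1, col=7), (row=1, col=9), (row=2, col=6), (row=2, col=10), (row=4, col=4), (row=5, col=5)
  Distance 6: (row=0, col=7), (row=0, col=9), (row=1, col=6), (row=1, col=10), (row=2, col=5), (row=3, col=4), (row=6, col=5)
  Distance 7: (row=0, col=6), (row=1, col=5), (row=2, col=4), (row=6, col=4), (row=6, col=6)
  Distance 8: (row=0, col=5), (row=1, col=4), (row=6, col=3)
  Distance 9: (row=0, col=4), (row=1, col=3), (row=5, col=3)
  Distance 10: (row=0, col=3), (row=1, col=2), (row=5, col=2)
  Distance 11: (row=1, col=1), (row=2, col=2), (row=5, col=1)  <- goal reached here
One shortest path (11 moves): (row=5, col=8) -> (row=5, col=7) -> (row=4, col=7) -> (row=4, col=6) -> (row=4, col=5) -> (row=4, col=4) -> (row=3, col=4) -> (row=2, col=4) -> (row=1, col=4) -> (row=1, col=3) -> (row=1, col=2) -> (row=2, col=2)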